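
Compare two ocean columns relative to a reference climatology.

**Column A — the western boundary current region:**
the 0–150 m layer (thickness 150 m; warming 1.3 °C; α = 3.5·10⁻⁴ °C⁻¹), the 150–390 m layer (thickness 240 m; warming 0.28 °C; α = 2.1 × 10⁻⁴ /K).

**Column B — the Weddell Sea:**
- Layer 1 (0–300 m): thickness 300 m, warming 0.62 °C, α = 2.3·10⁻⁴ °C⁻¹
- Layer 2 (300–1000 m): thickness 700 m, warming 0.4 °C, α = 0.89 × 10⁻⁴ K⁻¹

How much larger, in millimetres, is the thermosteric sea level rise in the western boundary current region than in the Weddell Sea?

A 0–150 m: 150 × 1.3 × 3.5×10⁻⁴ = 0.06825 m
A Layer 2: 240 × 2.1×10⁻⁴ × 0.28 = 0.014112 m
A total: 0.082362 m
B 0–300 m: 2.3×10⁻⁴ × 300 × 0.62 = 0.04278 m
B 0.89×10⁻⁴ × 0.4 × 700 = 0.02492 m
B total: 0.06770 m
Difference: 0.082362 − 0.06770 = 0.014662 m

Δh_A − Δh_B ≈ 14.7 mm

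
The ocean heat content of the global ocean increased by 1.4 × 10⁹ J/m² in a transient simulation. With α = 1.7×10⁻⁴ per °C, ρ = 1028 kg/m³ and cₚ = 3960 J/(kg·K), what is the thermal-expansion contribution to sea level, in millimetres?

Δh = 58.5 mm

Δh = αQ/(ρcₚ) = 1.7×10⁻⁴ × 1.4×10⁹ / (1028 × 3960) ≈ 0.058464 m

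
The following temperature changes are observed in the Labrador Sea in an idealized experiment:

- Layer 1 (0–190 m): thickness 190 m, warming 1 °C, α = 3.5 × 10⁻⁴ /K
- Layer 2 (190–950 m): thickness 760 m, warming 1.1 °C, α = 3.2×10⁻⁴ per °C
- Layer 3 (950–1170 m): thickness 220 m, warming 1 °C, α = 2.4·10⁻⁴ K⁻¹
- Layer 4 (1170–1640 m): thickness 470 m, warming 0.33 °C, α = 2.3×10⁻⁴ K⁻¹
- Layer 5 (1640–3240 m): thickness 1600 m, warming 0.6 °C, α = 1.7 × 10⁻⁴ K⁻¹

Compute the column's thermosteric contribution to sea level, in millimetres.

Δh = 586 mm

Layer 1: 190 × 1 × 3.5×10⁻⁴ = 0.06650 m
1.1 × 760 × 3.2×10⁻⁴ = 0.26752 m
1 × 220 × 2.4×10⁻⁴ = 0.05280 m
1170–1640 m: 2.3×10⁻⁴ × 470 × 0.33 = 0.035673 m
1600 × 1.7×10⁻⁴ × 0.6 = 0.16320 m
Δh = 0.06650 + 0.26752 + 0.05280 + 0.035673 + 0.16320 = 0.585693 m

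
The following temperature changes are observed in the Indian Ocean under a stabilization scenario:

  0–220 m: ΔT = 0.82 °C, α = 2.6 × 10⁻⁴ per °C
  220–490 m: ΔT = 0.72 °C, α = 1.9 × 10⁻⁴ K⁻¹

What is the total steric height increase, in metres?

0.0838 m

2.6×10⁻⁴ × 220 × 0.82 = 0.046904 m
220–490 m: 0.72 × 1.9×10⁻⁴ × 270 = 0.036936 m
Δh = 0.046904 + 0.036936 = 0.08384 m ≈ 0.0838 m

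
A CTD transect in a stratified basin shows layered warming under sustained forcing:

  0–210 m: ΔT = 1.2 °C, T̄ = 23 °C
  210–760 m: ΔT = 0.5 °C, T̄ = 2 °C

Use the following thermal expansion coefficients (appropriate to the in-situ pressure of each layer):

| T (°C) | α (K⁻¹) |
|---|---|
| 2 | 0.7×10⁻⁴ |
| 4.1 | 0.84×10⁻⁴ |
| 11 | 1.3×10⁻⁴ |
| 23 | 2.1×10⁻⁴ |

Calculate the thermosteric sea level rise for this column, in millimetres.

72.2 mm

Layer 1 at 23 °C → α = 2.1×10⁻⁴ K⁻¹
Layer 2 at 2 °C → α = 0.7×10⁻⁴ K⁻¹
2.1×10⁻⁴ × 210 × 1.2 = 0.05292 m
210–760 m: 0.5 × 550 × 0.7×10⁻⁴ = 0.01925 m
Δh = 0.05292 + 0.01925 = 0.07217 m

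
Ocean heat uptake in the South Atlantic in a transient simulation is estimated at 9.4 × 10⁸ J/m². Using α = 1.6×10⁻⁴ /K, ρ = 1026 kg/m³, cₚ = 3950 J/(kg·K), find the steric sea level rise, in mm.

37.1 mm

Δh = αQ/(ρcₚ) = 1.6×10⁻⁴ × 9.4×10⁸ / (1026 × 3950) ≈ 0.037111 m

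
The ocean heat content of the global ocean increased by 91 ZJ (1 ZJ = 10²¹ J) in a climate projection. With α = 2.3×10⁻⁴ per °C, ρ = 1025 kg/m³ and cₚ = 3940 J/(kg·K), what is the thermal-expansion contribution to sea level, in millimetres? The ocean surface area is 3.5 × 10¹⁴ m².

14.8 mm of thermosteric rise

Per unit area: Q = 91×10²¹ / (3.5×10¹⁴) = 2.6×10⁸ J/m²
Δh = αQ/(ρcₚ) = 2.3×10⁻⁴ × 2.6×10⁸ / (1025 × 3940) ≈ 0.014807 m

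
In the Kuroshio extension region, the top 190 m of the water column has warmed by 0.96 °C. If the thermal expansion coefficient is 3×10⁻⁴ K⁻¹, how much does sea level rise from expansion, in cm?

Δh = αΔT·H = 3×10⁻⁴ × 0.96 × 190 = 0.05472 m

5.47 cm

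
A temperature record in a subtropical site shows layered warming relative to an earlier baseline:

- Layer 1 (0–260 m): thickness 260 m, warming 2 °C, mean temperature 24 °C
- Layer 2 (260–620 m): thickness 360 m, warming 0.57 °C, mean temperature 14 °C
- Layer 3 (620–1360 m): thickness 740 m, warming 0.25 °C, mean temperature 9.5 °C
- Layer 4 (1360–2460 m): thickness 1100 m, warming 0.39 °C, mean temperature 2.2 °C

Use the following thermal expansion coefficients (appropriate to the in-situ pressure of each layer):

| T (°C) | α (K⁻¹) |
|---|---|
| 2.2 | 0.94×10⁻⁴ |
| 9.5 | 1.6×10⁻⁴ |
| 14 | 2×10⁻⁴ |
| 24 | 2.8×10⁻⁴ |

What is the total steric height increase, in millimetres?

Layer 1 at 24 °C → α = 2.8×10⁻⁴ K⁻¹
Layer 2 at 14 °C → α = 2×10⁻⁴ K⁻¹
Layer 3 at 9.5 °C → α = 1.6×10⁻⁴ K⁻¹
Layer 4 at 2.2 °C → α = 0.94×10⁻⁴ K⁻¹
0–260 m: 2 × 260 × 2.8×10⁻⁴ = 0.14560 m
Layer 2: 0.57 × 360 × 2×10⁻⁴ = 0.04104 m
1.6×10⁻⁴ × 740 × 0.25 = 0.02960 m
Layer 4: 0.94×10⁻⁴ × 1100 × 0.39 = 0.040326 m
Δh = 0.14560 + 0.04104 + 0.02960 + 0.040326 = 0.256566 m

Δh = 257 mm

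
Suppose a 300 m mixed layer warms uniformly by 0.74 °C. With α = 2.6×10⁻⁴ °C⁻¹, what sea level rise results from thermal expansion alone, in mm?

Δh = αΔT·H = 2.6×10⁻⁴ × 0.74 × 300 = 0.05772 m

58 mm of thermosteric rise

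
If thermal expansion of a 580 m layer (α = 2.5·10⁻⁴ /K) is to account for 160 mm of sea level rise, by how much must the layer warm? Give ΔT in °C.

ΔT = Δh/(αH) = 0.16 / (2.5×10⁻⁴ × 580) ≈ 1.103 °C

ΔT ≈ 1.10 °C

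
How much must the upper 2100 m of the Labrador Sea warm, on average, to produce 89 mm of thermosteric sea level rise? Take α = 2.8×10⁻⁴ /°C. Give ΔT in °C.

ΔT ≈ 0.151 °C

ΔT = Δh/(αH) = 0.089 / (2.8×10⁻⁴ × 2100) ≈ 0.1514 °C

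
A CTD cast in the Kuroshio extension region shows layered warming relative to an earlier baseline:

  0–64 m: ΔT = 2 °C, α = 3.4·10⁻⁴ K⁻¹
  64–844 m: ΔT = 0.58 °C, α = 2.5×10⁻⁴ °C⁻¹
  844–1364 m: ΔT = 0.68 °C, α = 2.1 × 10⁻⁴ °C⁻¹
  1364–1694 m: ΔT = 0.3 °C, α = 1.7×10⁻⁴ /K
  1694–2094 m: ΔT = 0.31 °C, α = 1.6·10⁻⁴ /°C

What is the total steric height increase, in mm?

268 mm

Layer 1: 3.4×10⁻⁴ × 64 × 2 = 0.04352 m
64–844 m: 0.58 × 2.5×10⁻⁴ × 780 = 0.11310 m
Layer 3: 520 × 0.68 × 2.1×10⁻⁴ = 0.074256 m
1.7×10⁻⁴ × 330 × 0.3 = 0.01683 m
1694–2094 m: 400 × 1.6×10⁻⁴ × 0.31 = 0.01984 m
Δh = 0.04352 + 0.11310 + 0.074256 + 0.01683 + 0.01984 = 0.267546 m ≈ 268 mm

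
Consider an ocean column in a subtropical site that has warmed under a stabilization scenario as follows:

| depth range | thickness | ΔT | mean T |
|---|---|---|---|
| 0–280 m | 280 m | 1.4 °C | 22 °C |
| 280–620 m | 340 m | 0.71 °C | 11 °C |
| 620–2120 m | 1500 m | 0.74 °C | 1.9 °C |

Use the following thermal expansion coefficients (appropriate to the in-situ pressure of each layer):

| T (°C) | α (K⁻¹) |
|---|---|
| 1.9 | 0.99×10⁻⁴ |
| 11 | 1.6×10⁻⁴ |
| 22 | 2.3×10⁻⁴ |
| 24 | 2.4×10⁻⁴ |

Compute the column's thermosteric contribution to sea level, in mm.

239 mm

Layer 1 at 22 °C → α = 2.3×10⁻⁴ K⁻¹
Layer 2 at 11 °C → α = 1.6×10⁻⁴ K⁻¹
Layer 3 at 1.9 °C → α = 0.99×10⁻⁴ K⁻¹
280 × 1.4 × 2.3×10⁻⁴ = 0.09016 m
280–620 m: 0.71 × 1.6×10⁻⁴ × 340 = 0.038624 m
620–2120 m: 0.99×10⁻⁴ × 1500 × 0.74 = 0.10989 m
Δh = 0.09016 + 0.038624 + 0.10989 = 0.238674 m ≈ 239 mm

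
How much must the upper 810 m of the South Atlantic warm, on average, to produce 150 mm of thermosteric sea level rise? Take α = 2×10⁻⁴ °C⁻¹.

ΔT ≈ 0.93 K

ΔT = Δh/(αH) = 0.15 / (2×10⁻⁴ × 810) ≈ 0.9259 K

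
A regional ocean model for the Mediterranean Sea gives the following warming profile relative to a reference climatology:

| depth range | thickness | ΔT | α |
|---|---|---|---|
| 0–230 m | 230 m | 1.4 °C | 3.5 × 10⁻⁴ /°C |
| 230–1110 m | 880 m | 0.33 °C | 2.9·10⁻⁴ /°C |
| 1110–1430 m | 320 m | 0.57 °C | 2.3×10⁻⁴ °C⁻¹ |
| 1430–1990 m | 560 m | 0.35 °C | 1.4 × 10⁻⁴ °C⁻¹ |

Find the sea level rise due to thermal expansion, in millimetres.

Δh = 270 mm

0–230 m: 1.4 × 3.5×10⁻⁴ × 230 = 0.11270 m
230–1110 m: 2.9×10⁻⁴ × 0.33 × 880 = 0.084216 m
Layer 3: 320 × 2.3×10⁻⁴ × 0.57 = 0.041952 m
Layer 4: 560 × 1.4×10⁻⁴ × 0.35 = 0.02744 m
Δh = 0.11270 + 0.084216 + 0.041952 + 0.02744 = 0.266308 m ≈ 270 mm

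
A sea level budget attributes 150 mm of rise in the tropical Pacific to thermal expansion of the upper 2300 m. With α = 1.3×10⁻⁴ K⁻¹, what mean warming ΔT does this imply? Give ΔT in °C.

ΔT = Δh/(αH) = 0.15 / (1.3×10⁻⁴ × 2300) ≈ 0.5017 °C

0.502 °C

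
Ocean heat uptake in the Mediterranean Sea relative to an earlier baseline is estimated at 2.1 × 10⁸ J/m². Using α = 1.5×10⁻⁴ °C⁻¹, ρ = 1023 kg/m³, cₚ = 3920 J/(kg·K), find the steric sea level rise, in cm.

0.79 cm of thermosteric rise

Δh = αQ/(ρcₚ) = 1.5×10⁻⁴ × 2.1×10⁸ / (1023 × 3920) ≈ 0.007855 m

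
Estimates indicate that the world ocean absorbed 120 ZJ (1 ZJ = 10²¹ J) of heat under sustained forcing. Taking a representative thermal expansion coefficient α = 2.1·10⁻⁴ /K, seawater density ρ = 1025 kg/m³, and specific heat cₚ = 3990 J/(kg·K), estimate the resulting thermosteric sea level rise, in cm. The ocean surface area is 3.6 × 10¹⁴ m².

Per unit area: Q = 120×10²¹ / (3.6×10¹⁴) ≈ 3.333×10⁸ J/m²
Δh = αQ/(ρcₚ) = 2.1×10⁻⁴ × 3.333×10⁸ / (1025 × 3990) ≈ 0.017114 m

Δh ≈ 1.71 cm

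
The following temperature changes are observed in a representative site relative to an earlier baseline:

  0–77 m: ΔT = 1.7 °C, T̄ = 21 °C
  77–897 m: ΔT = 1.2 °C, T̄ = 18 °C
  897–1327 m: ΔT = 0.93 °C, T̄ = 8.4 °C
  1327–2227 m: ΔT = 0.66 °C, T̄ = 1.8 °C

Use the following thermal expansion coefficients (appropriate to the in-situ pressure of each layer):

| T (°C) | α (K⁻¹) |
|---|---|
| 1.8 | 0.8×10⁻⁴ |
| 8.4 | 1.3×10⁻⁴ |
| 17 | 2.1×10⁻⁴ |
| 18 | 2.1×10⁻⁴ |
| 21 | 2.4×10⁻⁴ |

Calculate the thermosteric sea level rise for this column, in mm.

Layer 1 at 21 °C → α = 2.4×10⁻⁴ K⁻¹
Layer 2 at 18 °C → α = 2.1×10⁻⁴ K⁻¹
Layer 3 at 8.4 °C → α = 1.3×10⁻⁴ K⁻¹
Layer 4 at 1.8 °C → α = 0.8×10⁻⁴ K⁻¹
2.4×10⁻⁴ × 77 × 1.7 = 0.031416 m
Layer 2: 2.1×10⁻⁴ × 820 × 1.2 = 0.20664 m
1.3×10⁻⁴ × 430 × 0.93 = 0.051987 m
1327–2227 m: 0.8×10⁻⁴ × 0.66 × 900 = 0.04752 m
Δh = 0.031416 + 0.20664 + 0.051987 + 0.04752 = 0.337563 m

338 mm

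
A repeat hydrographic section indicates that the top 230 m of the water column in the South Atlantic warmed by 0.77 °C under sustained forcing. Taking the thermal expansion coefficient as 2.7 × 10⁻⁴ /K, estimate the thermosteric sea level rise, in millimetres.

Δh = αΔT·H = 2.7×10⁻⁴ × 0.77 × 230 = 0.047817 m

Δh = 47.8 mm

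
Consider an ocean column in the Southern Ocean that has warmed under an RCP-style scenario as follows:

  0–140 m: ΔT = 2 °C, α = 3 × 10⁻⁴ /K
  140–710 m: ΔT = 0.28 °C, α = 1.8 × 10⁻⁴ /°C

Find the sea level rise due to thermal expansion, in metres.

Δh = 0.11 m

0–140 m: 140 × 3×10⁻⁴ × 2 = 0.08400 m
Layer 2: 0.28 × 570 × 1.8×10⁻⁴ = 0.028728 m
Δh = 0.08400 + 0.028728 = 0.112728 m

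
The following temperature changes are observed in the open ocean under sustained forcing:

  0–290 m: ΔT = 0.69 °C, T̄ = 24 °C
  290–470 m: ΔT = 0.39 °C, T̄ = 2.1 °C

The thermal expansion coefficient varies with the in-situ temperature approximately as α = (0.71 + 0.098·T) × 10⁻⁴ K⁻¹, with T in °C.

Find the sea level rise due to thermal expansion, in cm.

Layer 1: α = (0.71 + 0.098×24)×10⁻⁴ = 3.062×10⁻⁴ K⁻¹
Layer 2: α = (0.71 + 0.098×2.1)×10⁻⁴ = 0.9158×10⁻⁴ K⁻¹
0.69 × 290 × 3.062×10⁻⁴ = 0.06127062 m
290–470 m: 0.39 × 0.9158×10⁻⁴ × 180 = 0.006428916 m
Δh = 0.06127062 + 0.006428916 = 0.067699536 m

Δh = 6.8 cm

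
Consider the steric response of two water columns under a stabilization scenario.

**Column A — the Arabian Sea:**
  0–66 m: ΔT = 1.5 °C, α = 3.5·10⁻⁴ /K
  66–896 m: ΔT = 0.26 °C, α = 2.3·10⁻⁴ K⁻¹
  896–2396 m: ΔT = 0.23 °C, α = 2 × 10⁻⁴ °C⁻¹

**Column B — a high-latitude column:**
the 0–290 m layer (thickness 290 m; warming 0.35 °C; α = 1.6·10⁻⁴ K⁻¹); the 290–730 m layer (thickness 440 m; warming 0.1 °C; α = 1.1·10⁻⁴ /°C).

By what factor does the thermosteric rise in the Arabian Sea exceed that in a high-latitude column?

7.3

A 0–66 m: 3.5×10⁻⁴ × 66 × 1.5 = 0.03465 m
A 2.3×10⁻⁴ × 0.26 × 830 = 0.049634 m
A 896–2396 m: 1500 × 2×10⁻⁴ × 0.23 = 0.06900 m
A total: 0.153284 m
B Layer 1: 0.35 × 290 × 1.6×10⁻⁴ = 0.01624 m
B Layer 2: 0.1 × 1.1×10⁻⁴ × 440 = 0.00484 m
B total: 0.02108 m
Ratio: 0.153284 / 0.02108 ≈ 7.272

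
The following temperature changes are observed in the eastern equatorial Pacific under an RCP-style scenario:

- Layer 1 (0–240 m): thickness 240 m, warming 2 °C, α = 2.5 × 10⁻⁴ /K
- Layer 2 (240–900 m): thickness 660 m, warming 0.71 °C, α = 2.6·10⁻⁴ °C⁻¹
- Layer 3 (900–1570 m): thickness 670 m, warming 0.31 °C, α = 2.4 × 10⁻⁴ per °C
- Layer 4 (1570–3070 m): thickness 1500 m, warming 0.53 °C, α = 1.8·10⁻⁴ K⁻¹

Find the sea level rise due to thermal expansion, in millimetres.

Δh = 435 mm

240 × 2.5×10⁻⁴ × 2 = 0.12000 m
240–900 m: 0.71 × 2.6×10⁻⁴ × 660 = 0.121836 m
Layer 3: 670 × 0.31 × 2.4×10⁻⁴ = 0.049848 m
1570–3070 m: 0.53 × 1500 × 1.8×10⁻⁴ = 0.14310 m
Δh = 0.12000 + 0.121836 + 0.049848 + 0.14310 = 0.434784 m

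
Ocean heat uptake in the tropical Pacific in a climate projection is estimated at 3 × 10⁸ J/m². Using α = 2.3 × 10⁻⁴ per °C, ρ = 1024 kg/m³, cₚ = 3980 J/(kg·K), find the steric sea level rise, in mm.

Δh ≈ 16.9 mm

Δh = αQ/(ρcₚ) = 2.3×10⁻⁴ × 3×10⁸ / (1024 × 3980) ≈ 0.01693 m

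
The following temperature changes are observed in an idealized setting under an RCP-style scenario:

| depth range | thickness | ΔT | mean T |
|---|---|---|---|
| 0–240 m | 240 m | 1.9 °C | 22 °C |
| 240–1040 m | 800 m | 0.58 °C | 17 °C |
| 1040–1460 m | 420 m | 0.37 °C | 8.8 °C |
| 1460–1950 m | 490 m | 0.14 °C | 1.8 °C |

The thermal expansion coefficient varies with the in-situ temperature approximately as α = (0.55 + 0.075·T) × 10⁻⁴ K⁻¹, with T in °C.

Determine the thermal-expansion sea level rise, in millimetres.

Layer 1: α = (0.55 + 0.075×22)×10⁻⁴ = 2.2×10⁻⁴ K⁻¹
Layer 2: α = (0.55 + 0.075×17)×10⁻⁴ = 1.825×10⁻⁴ K⁻¹
Layer 3: α = (0.55 + 0.075×8.8)×10⁻⁴ = 1.21×10⁻⁴ K⁻¹
Layer 4: α = (0.55 + 0.075×1.8)×10⁻⁴ = 0.685×10⁻⁴ K⁻¹
Layer 1: 2.2×10⁻⁴ × 1.9 × 240 = 0.10032 m
800 × 1.825×10⁻⁴ × 0.58 = 0.08468 m
0.37 × 1.21×10⁻⁴ × 420 = 0.0188034 m
Layer 4: 0.14 × 490 × 0.685×10⁻⁴ = 0.0046991 m
Δh = 0.10032 + 0.08468 + 0.0188034 + 0.0046991 = 0.2085025 m

Δh ≈ 209 mm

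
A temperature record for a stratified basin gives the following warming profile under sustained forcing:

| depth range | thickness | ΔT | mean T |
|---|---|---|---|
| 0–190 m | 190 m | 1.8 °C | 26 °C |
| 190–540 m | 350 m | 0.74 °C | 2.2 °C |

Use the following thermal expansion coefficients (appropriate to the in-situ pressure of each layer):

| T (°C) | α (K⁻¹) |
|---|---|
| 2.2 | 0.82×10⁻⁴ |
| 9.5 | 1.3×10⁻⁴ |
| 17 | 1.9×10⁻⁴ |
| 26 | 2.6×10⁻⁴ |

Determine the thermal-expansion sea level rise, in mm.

Layer 1 at 26 °C → α = 2.6×10⁻⁴ K⁻¹
Layer 2 at 2.2 °C → α = 0.82×10⁻⁴ K⁻¹
0–190 m: 1.8 × 190 × 2.6×10⁻⁴ = 0.08892 m
190–540 m: 350 × 0.74 × 0.82×10⁻⁴ = 0.021238 m
Δh = 0.08892 + 0.021238 = 0.110158 m

Δh ≈ 110 mm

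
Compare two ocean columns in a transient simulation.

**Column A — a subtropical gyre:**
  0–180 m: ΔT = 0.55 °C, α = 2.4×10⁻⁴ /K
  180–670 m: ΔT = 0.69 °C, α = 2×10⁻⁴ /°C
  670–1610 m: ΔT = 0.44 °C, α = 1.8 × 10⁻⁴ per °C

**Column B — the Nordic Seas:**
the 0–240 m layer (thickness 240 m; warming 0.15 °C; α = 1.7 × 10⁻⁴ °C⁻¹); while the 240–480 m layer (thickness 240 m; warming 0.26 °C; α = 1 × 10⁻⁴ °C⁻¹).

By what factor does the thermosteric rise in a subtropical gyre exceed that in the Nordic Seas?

A Layer 1: 180 × 2.4×10⁻⁴ × 0.55 = 0.02376 m
A 180–670 m: 0.69 × 2×10⁻⁴ × 490 = 0.06762 m
A 670–1610 m: 1.8×10⁻⁴ × 0.44 × 940 = 0.074448 m
A total: 0.165828 m
B Layer 1: 0.15 × 1.7×10⁻⁴ × 240 = 0.00612 m
B Layer 2: 0.26 × 240 × 1×10⁻⁴ = 0.00624 m
B total: 0.01236 m
Ratio: 0.165828 / 0.01236 ≈ 13.42

a factor of 13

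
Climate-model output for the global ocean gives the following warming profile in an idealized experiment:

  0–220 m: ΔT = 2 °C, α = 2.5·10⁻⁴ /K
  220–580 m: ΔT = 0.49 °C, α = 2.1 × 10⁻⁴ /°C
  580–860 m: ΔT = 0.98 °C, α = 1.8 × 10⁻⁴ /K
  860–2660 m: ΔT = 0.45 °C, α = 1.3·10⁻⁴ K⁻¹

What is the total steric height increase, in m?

0.302 m of thermosteric rise

2 × 2.5×10⁻⁴ × 220 = 0.11000 m
Layer 2: 360 × 0.49 × 2.1×10⁻⁴ = 0.037044 m
0.98 × 280 × 1.8×10⁻⁴ = 0.049392 m
1.3×10⁻⁴ × 1800 × 0.45 = 0.10530 m
Δh = 0.11000 + 0.037044 + 0.049392 + 0.10530 = 0.301736 m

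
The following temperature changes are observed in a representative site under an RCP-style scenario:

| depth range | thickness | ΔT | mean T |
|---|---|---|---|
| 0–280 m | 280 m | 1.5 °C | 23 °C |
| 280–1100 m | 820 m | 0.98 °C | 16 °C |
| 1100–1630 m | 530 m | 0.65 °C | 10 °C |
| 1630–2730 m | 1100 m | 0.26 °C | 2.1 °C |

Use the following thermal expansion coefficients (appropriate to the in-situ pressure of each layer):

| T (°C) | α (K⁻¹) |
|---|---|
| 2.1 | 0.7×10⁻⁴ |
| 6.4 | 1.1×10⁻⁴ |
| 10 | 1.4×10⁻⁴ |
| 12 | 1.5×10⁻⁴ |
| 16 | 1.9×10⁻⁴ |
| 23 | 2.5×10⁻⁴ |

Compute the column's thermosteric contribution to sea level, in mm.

Layer 1 at 23 °C → α = 2.5×10⁻⁴ K⁻¹
Layer 2 at 16 °C → α = 1.9×10⁻⁴ K⁻¹
Layer 3 at 10 °C → α = 1.4×10⁻⁴ K⁻¹
Layer 4 at 2.1 °C → α = 0.7×10⁻⁴ K⁻¹
Layer 1: 2.5×10⁻⁴ × 280 × 1.5 = 0.10500 m
280–1100 m: 820 × 0.98 × 1.9×10⁻⁴ = 0.152684 m
Layer 3: 0.65 × 530 × 1.4×10⁻⁴ = 0.04823 m
1630–2730 m: 0.7×10⁻⁴ × 1100 × 0.26 = 0.02002 m
Δh = 0.10500 + 0.152684 + 0.04823 + 0.02002 = 0.325934 m

326 mm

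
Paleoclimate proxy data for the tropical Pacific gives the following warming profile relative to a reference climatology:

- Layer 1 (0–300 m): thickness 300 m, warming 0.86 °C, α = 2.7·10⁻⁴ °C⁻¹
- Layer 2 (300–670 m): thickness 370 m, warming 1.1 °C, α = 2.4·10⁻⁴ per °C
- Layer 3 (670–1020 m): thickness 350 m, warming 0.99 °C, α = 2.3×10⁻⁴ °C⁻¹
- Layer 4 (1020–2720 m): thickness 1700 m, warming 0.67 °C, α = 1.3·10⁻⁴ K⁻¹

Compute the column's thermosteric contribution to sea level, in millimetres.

Layer 1: 2.7×10⁻⁴ × 300 × 0.86 = 0.06966 m
1.1 × 370 × 2.4×10⁻⁴ = 0.09768 m
Layer 3: 0.99 × 350 × 2.3×10⁻⁴ = 0.079695 m
Layer 4: 0.67 × 1700 × 1.3×10⁻⁴ = 0.14807 m
Δh = 0.06966 + 0.09768 + 0.079695 + 0.14807 = 0.395105 m

400 mm of thermosteric rise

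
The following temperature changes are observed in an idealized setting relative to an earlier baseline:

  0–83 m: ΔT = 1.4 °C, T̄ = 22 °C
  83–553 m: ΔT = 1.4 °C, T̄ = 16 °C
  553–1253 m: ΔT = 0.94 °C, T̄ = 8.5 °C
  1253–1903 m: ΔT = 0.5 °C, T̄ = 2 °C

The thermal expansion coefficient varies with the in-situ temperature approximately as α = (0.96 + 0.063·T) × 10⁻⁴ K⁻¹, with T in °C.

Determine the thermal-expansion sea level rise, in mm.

Layer 1: α = (0.96 + 0.063×22)×10⁻⁴ = 2.346×10⁻⁴ K⁻¹
Layer 2: α = (0.96 + 0.063×16)×10⁻⁴ = 1.968×10⁻⁴ K⁻¹
Layer 3: α = (0.96 + 0.063×8.5)×10⁻⁴ = 1.4955×10⁻⁴ K⁻¹
Layer 4: α = (0.96 + 0.063×2)×10⁻⁴ = 1.086×10⁻⁴ K⁻¹
0–83 m: 83 × 1.4 × 2.346×10⁻⁴ = 0.02726052 m
83–553 m: 1.4 × 1.968×10⁻⁴ × 470 = 0.1294944 m
0.94 × 1.4955×10⁻⁴ × 700 = 0.0984039 m
Layer 4: 1.086×10⁻⁴ × 650 × 0.5 = 0.035295 m
Δh = 0.02726052 + 0.1294944 + 0.0984039 + 0.035295 = 0.29045382 m

290 mm of thermosteric rise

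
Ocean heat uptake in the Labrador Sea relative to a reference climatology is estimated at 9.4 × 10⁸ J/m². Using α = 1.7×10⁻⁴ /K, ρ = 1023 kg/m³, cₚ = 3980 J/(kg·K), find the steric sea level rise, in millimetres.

Δh = αQ/(ρcₚ) = 1.7×10⁻⁴ × 9.4×10⁸ / (1023 × 3980) ≈ 0.039248 m

39.2 mm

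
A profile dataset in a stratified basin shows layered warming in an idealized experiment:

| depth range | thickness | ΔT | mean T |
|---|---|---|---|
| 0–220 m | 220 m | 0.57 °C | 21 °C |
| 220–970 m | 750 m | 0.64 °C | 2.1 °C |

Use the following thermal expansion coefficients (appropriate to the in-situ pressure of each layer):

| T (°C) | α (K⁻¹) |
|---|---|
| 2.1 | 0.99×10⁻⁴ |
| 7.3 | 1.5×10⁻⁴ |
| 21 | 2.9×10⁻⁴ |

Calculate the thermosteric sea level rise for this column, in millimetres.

Layer 1 at 21 °C → α = 2.9×10⁻⁴ K⁻¹
Layer 2 at 2.1 °C → α = 0.99×10⁻⁴ K⁻¹
220 × 2.9×10⁻⁴ × 0.57 = 0.036366 m
750 × 0.99×10⁻⁴ × 0.64 = 0.04752 m
Δh = 0.036366 + 0.04752 = 0.083886 m

Δh ≈ 83.9 mm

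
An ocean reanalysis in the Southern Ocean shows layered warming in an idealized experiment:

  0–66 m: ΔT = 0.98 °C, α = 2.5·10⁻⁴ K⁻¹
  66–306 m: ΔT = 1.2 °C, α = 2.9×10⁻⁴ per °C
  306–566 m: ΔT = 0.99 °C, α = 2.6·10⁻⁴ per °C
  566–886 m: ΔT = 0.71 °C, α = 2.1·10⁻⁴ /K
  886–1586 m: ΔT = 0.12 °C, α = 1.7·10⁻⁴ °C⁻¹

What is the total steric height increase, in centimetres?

Layer 1: 66 × 2.5×10⁻⁴ × 0.98 = 0.01617 m
240 × 1.2 × 2.9×10⁻⁴ = 0.08352 m
2.6×10⁻⁴ × 0.99 × 260 = 0.066924 m
566–886 m: 0.71 × 320 × 2.1×10⁻⁴ = 0.047712 m
886–1586 m: 1.7×10⁻⁴ × 700 × 0.12 = 0.01428 m
Δh = 0.01617 + 0.08352 + 0.066924 + 0.047712 + 0.01428 = 0.228606 m

Δh ≈ 22.9 cm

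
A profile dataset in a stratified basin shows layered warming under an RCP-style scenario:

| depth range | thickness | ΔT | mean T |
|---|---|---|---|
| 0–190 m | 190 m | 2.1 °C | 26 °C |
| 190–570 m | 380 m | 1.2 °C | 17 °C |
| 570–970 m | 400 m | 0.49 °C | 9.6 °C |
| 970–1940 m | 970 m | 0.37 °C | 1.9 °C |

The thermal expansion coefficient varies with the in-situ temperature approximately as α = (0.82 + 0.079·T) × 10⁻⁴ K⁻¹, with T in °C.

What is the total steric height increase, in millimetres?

about 279 mm

Layer 1: α = (0.82 + 0.079×26)×10⁻⁴ = 2.874×10⁻⁴ K⁻¹
Layer 2: α = (0.82 + 0.079×17)×10⁻⁴ = 2.163×10⁻⁴ K⁻¹
Layer 3: α = (0.82 + 0.079×9.6)×10⁻⁴ = 1.5784×10⁻⁴ K⁻¹
Layer 4: α = (0.82 + 0.079×1.9)×10⁻⁴ = 0.9701×10⁻⁴ K⁻¹
0–190 m: 2.1 × 2.874×10⁻⁴ × 190 = 0.1146726 m
1.2 × 380 × 2.163×10⁻⁴ = 0.0986328 m
Layer 3: 1.5784×10⁻⁴ × 0.49 × 400 = 0.03093664 m
Layer 4: 970 × 0.37 × 0.9701×10⁻⁴ = 0.034816889 m
Δh = 0.1146726 + 0.0986328 + 0.03093664 + 0.034816889 = 0.279058929 m ≈ 279 mm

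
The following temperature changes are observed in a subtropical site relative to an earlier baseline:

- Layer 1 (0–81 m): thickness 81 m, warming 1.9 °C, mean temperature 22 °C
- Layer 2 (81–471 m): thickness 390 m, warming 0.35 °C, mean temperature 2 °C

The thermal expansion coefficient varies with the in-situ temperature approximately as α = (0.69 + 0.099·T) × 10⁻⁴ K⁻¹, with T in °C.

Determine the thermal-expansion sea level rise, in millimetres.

about 56.3 mm

Layer 1: α = (0.69 + 0.099×22)×10⁻⁴ = 2.868×10⁻⁴ K⁻¹
Layer 2: α = (0.69 + 0.099×2)×10⁻⁴ = 0.888×10⁻⁴ K⁻¹
Layer 1: 2.868×10⁻⁴ × 81 × 1.9 = 0.04413852 m
Layer 2: 390 × 0.888×10⁻⁴ × 0.35 = 0.0121212 m
Δh = 0.04413852 + 0.0121212 = 0.05625972 m ≈ 56.3 mm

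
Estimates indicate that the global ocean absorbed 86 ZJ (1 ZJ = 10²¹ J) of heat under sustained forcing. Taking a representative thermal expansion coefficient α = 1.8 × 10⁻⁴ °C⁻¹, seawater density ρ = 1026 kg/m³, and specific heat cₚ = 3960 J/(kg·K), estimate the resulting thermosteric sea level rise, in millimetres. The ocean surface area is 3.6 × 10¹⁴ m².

Per unit area: Q = 86×10²¹ / (3.6×10¹⁴) ≈ 2.389×10⁸ J/m²
Δh = αQ/(ρcₚ) = 1.8×10⁻⁴ × 2.389×10⁸ / (1026 × 3960) ≈ 0.010584 m

Δh = 10.6 mm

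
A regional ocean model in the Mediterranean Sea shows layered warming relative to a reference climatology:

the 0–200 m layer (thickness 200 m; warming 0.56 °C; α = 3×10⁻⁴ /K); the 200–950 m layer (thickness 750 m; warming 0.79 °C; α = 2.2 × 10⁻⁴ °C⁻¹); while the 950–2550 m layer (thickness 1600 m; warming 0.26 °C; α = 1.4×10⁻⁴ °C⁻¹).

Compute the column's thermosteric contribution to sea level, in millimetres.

Layer 1: 200 × 3×10⁻⁴ × 0.56 = 0.03360 m
200–950 m: 2.2×10⁻⁴ × 0.79 × 750 = 0.13035 m
950–2550 m: 0.26 × 1600 × 1.4×10⁻⁴ = 0.05824 m
Δh = 0.03360 + 0.13035 + 0.05824 = 0.22219 m

Δh ≈ 222 mm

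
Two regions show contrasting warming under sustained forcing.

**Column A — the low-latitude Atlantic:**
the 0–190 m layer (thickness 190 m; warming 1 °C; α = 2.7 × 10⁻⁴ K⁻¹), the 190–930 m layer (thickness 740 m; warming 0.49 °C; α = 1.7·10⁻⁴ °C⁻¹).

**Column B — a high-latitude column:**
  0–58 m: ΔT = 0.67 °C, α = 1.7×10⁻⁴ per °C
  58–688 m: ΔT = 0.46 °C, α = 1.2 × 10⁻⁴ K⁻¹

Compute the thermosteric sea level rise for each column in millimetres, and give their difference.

A 0–190 m: 1 × 190 × 2.7×10⁻⁴ = 0.05130 m
A 740 × 0.49 × 1.7×10⁻⁴ = 0.061642 m
A total: 0.112942 m
B 0.67 × 1.7×10⁻⁴ × 58 = 0.0066062 m
B Layer 2: 1.2×10⁻⁴ × 630 × 0.46 = 0.034776 m
B total: 0.0413822 m
Difference: 0.112942 − 0.0413822 = 0.0715598 m

Δh_A ≈ 113 mm, Δh_B ≈ 41.4 mm; difference ≈ 71.6 mm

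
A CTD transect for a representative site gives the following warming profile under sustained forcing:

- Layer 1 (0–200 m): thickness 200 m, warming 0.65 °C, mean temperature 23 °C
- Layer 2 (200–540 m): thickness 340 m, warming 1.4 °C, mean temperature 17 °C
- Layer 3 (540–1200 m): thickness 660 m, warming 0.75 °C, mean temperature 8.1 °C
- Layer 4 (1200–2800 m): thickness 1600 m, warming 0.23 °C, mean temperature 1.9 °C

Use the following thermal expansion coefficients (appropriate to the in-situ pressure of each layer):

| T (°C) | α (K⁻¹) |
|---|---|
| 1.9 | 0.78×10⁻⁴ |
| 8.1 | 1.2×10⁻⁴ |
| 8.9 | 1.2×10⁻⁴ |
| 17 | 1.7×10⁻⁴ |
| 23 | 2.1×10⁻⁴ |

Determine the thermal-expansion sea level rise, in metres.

Δh ≈ 0.196 m

Layer 1 at 23 °C → α = 2.1×10⁻⁴ K⁻¹
Layer 2 at 17 °C → α = 1.7×10⁻⁴ K⁻¹
Layer 3 at 8.1 °C → α = 1.2×10⁻⁴ K⁻¹
Layer 4 at 1.9 °C → α = 0.78×10⁻⁴ K⁻¹
Layer 1: 2.1×10⁻⁴ × 0.65 × 200 = 0.02730 m
200–540 m: 1.7×10⁻⁴ × 1.4 × 340 = 0.08092 m
Layer 3: 0.75 × 1.2×10⁻⁴ × 660 = 0.05940 m
1600 × 0.23 × 0.78×10⁻⁴ = 0.028704 m
Δh = 0.02730 + 0.08092 + 0.05940 + 0.028704 = 0.196324 m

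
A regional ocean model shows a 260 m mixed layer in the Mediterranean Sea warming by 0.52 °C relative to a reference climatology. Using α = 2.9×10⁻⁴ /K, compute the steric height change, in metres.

Δh = αΔT·H = 2.9×10⁻⁴ × 0.52 × 260 = 0.039208 m

0.039 m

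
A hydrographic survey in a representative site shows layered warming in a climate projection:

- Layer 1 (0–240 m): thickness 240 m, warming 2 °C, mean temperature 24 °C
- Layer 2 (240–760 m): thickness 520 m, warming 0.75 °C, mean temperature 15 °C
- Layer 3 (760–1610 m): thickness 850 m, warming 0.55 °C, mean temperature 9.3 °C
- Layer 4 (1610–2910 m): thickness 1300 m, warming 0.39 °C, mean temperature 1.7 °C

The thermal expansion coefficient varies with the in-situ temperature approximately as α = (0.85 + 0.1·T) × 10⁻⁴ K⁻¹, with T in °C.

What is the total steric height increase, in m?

Δh = 0.383 m

Layer 1: α = (0.85 + 0.1×24)×10⁻⁴ = 3.25×10⁻⁴ K⁻¹
Layer 2: α = (0.85 + 0.1×15)×10⁻⁴ = 2.35×10⁻⁴ K⁻¹
Layer 3: α = (0.85 + 0.1×9.3)×10⁻⁴ = 1.78×10⁻⁴ K⁻¹
Layer 4: α = (0.85 + 0.1×1.7)×10⁻⁴ = 1.02×10⁻⁴ K⁻¹
0–240 m: 3.25×10⁻⁴ × 2 × 240 = 0.15600 m
Layer 2: 2.35×10⁻⁴ × 0.75 × 520 = 0.09165 m
760–1610 m: 1.78×10⁻⁴ × 0.55 × 850 = 0.083215 m
1610–2910 m: 0.39 × 1300 × 1.02×10⁻⁴ = 0.051714 m
Δh = 0.15600 + 0.09165 + 0.083215 + 0.051714 = 0.382579 m ≈ 0.383 m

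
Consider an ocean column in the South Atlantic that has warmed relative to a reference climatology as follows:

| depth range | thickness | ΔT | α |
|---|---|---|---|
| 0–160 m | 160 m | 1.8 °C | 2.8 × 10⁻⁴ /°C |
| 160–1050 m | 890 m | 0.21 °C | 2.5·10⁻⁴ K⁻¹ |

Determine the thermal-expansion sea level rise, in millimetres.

2.8×10⁻⁴ × 1.8 × 160 = 0.08064 m
160–1050 m: 0.21 × 2.5×10⁻⁴ × 890 = 0.046725 m
Δh = 0.08064 + 0.046725 = 0.127365 m

127 mm of thermosteric rise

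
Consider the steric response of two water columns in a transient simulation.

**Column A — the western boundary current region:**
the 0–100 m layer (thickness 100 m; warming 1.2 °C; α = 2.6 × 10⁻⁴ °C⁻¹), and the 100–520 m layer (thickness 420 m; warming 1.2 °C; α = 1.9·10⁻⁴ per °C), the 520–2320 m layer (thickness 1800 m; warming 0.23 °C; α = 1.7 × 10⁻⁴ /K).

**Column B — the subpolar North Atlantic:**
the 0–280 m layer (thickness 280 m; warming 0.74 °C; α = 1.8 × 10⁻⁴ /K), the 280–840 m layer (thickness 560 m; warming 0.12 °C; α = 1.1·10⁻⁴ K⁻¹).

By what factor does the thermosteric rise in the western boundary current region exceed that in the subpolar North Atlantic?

A 1.2 × 2.6×10⁻⁴ × 100 = 0.03120 m
A 100–520 m: 1.9×10⁻⁴ × 1.2 × 420 = 0.09576 m
A 520–2320 m: 1800 × 0.23 × 1.7×10⁻⁴ = 0.07038 m
A total: 0.19734 m
B Layer 1: 1.8×10⁻⁴ × 280 × 0.74 = 0.037296 m
B 1.1×10⁻⁴ × 0.12 × 560 = 0.007392 m
B total: 0.044688 m
Ratio: 0.19734 / 0.044688 ≈ 4.416

a factor of 4.4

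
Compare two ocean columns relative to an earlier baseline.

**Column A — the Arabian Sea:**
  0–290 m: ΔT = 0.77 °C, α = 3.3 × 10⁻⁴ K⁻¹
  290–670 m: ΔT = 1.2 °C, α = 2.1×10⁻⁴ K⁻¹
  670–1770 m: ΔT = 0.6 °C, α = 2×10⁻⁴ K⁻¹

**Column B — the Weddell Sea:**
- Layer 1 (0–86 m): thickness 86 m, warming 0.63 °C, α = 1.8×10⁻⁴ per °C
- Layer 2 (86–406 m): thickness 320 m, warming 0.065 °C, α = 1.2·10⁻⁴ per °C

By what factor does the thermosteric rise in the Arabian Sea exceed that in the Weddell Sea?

A Layer 1: 0.77 × 3.3×10⁻⁴ × 290 = 0.073689 m
A 290–670 m: 380 × 2.1×10⁻⁴ × 1.2 = 0.09576 m
A Layer 3: 1100 × 2×10⁻⁴ × 0.6 = 0.13200 m
A total: 0.301449 m
B Layer 1: 86 × 1.8×10⁻⁴ × 0.63 = 0.0097524 m
B Layer 2: 1.2×10⁻⁴ × 0.065 × 320 = 0.002496 m
B total: 0.0122484 m
Ratio: 0.301449 / 0.0122484 ≈ 24.61

a factor of 25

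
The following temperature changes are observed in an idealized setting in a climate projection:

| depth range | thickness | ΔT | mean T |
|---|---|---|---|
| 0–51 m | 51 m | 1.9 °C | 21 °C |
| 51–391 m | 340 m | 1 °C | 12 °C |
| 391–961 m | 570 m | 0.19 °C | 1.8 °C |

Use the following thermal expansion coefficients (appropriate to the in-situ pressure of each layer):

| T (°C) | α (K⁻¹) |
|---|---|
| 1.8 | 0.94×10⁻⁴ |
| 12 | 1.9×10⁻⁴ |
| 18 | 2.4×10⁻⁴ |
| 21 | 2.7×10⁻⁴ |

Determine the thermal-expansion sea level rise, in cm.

Layer 1 at 21 °C → α = 2.7×10⁻⁴ K⁻¹
Layer 2 at 12 °C → α = 1.9×10⁻⁴ K⁻¹
Layer 3 at 1.8 °C → α = 0.94×10⁻⁴ K⁻¹
0–51 m: 1.9 × 51 × 2.7×10⁻⁴ = 0.026163 m
Layer 2: 1.9×10⁻⁴ × 1 × 340 = 0.06460 m
391–961 m: 0.94×10⁻⁴ × 0.19 × 570 = 0.0101802 m
Δh = 0.026163 + 0.06460 + 0.0101802 = 0.1009432 m ≈ 10 cm

Δh ≈ 10 cm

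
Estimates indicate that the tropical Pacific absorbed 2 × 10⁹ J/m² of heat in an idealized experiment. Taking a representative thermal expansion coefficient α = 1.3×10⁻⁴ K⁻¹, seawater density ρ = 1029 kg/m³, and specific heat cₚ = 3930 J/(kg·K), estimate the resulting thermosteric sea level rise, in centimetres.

Δh = αQ/(ρcₚ) = 1.3×10⁻⁴ × 2×10⁹ / (1029 × 3930) ≈ 0.064293 m

6.43 cm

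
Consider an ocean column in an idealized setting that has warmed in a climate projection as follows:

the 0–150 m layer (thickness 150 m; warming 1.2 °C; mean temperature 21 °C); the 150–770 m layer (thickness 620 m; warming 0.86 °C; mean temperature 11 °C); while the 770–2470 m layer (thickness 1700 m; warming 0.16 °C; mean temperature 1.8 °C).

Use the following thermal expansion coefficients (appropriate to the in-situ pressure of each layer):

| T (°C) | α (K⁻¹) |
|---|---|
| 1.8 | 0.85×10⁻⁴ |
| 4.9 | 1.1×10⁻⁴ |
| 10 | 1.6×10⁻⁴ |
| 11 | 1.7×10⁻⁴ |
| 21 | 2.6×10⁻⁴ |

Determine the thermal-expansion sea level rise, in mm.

Layer 1 at 21 °C → α = 2.6×10⁻⁴ K⁻¹
Layer 2 at 11 °C → α = 1.7×10⁻⁴ K⁻¹
Layer 3 at 1.8 °C → α = 0.85×10⁻⁴ K⁻¹
Layer 1: 150 × 2.6×10⁻⁴ × 1.2 = 0.04680 m
150–770 m: 620 × 0.86 × 1.7×10⁻⁴ = 0.090644 m
0.85×10⁻⁴ × 1700 × 0.16 = 0.02312 m
Δh = 0.04680 + 0.090644 + 0.02312 = 0.160564 m ≈ 160 mm

160 mm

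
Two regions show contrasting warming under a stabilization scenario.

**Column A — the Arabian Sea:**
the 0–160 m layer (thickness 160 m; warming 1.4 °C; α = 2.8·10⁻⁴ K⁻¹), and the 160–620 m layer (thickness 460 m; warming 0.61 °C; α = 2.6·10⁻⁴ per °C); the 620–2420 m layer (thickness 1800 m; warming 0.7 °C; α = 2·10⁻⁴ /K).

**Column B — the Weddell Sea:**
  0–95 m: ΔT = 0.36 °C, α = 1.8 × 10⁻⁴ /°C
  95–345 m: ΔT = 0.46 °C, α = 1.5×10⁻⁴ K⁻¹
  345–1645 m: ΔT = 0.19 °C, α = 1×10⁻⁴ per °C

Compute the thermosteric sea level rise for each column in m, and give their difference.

A 0–160 m: 1.4 × 160 × 2.8×10⁻⁴ = 0.06272 m
A Layer 2: 460 × 2.6×10⁻⁴ × 0.61 = 0.072956 m
A 620–2420 m: 0.7 × 2×10⁻⁴ × 1800 = 0.25200 m
A total: 0.387676 m
B 1.8×10⁻⁴ × 0.36 × 95 = 0.006156 m
B 95–345 m: 0.46 × 250 × 1.5×10⁻⁴ = 0.01725 m
B Layer 3: 1×10⁻⁴ × 1300 × 0.19 = 0.02470 m
B total: 0.048106 m
Difference: 0.387676 − 0.048106 = 0.33957 m

A: 0.388 m; B: 0.0481 m; difference 0.340 m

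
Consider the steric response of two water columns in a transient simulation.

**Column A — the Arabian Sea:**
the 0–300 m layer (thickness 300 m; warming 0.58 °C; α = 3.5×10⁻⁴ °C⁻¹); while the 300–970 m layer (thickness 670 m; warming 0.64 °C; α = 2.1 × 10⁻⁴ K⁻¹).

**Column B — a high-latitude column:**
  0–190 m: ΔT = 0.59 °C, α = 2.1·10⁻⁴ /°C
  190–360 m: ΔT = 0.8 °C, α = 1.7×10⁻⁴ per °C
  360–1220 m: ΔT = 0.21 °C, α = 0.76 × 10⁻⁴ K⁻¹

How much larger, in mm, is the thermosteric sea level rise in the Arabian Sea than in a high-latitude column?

90.6 mm larger

A 0–300 m: 300 × 0.58 × 3.5×10⁻⁴ = 0.06090 m
A 0.64 × 2.1×10⁻⁴ × 670 = 0.090048 m
A total: 0.150948 m
B 0–190 m: 2.1×10⁻⁴ × 190 × 0.59 = 0.023541 m
B 190–360 m: 1.7×10⁻⁴ × 170 × 0.8 = 0.02312 m
B 360–1220 m: 860 × 0.76×10⁻⁴ × 0.21 = 0.0137256 m
B total: 0.0603866 m
Difference: 0.150948 − 0.0603866 = 0.0905614 m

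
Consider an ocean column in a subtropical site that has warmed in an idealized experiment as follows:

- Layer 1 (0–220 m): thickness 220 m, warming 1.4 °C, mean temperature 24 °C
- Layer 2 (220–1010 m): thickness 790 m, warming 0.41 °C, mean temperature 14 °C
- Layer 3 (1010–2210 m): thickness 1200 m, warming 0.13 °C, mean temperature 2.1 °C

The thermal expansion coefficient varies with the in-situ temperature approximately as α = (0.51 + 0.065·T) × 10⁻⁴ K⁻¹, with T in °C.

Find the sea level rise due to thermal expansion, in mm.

Layer 1: α = (0.51 + 0.065×24)×10⁻⁴ = 2.07×10⁻⁴ K⁻¹
Layer 2: α = (0.51 + 0.065×14)×10⁻⁴ = 1.42×10⁻⁴ K⁻¹
Layer 3: α = (0.51 + 0.065×2.1)×10⁻⁴ = 0.6465×10⁻⁴ K⁻¹
1.4 × 2.07×10⁻⁴ × 220 = 0.063756 m
Layer 2: 0.41 × 1.42×10⁻⁴ × 790 = 0.0459938 m
1010–2210 m: 0.13 × 1200 × 0.6465×10⁻⁴ = 0.0100854 m
Δh = 0.063756 + 0.0459938 + 0.0100854 = 0.1198352 m ≈ 120 mm

Δh = 120 mm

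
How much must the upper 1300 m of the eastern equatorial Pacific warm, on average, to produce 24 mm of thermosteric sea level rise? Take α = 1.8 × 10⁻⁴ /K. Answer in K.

ΔT = Δh/(αH) = 0.024 / (1.8×10⁻⁴ × 1300) ≈ 0.1026 K

ΔT ≈ 0.103 K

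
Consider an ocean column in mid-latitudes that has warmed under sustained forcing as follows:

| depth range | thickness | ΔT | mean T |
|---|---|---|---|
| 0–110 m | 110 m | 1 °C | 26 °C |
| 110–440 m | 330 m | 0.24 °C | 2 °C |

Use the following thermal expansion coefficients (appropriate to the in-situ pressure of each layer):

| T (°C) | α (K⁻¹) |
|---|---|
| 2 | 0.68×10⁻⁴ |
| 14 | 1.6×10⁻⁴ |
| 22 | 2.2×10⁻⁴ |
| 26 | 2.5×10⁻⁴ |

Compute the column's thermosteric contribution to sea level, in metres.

about 0.033 m

Layer 1 at 26 °C → α = 2.5×10⁻⁴ K⁻¹
Layer 2 at 2 °C → α = 0.68×10⁻⁴ K⁻¹
0–110 m: 1 × 2.5×10⁻⁴ × 110 = 0.02750 m
Layer 2: 330 × 0.24 × 0.68×10⁻⁴ = 0.0053856 m
Δh = 0.02750 + 0.0053856 = 0.0328856 m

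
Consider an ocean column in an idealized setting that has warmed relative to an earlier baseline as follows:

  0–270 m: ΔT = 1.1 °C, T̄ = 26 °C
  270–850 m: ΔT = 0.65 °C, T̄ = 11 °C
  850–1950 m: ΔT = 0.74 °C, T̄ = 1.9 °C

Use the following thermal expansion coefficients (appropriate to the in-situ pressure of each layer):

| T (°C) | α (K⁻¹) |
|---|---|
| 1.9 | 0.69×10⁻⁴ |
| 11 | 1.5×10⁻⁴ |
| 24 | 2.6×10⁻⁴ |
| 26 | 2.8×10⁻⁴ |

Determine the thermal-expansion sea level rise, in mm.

Layer 1 at 26 °C → α = 2.8×10⁻⁴ K⁻¹
Layer 2 at 11 °C → α = 1.5×10⁻⁴ K⁻¹
Layer 3 at 1.9 °C → α = 0.69×10⁻⁴ K⁻¹
0–270 m: 1.1 × 270 × 2.8×10⁻⁴ = 0.08316 m
Layer 2: 1.5×10⁻⁴ × 580 × 0.65 = 0.05655 m
Layer 3: 0.69×10⁻⁴ × 0.74 × 1100 = 0.056166 m
Δh = 0.08316 + 0.05655 + 0.056166 = 0.195876 m ≈ 200 mm

about 200 mm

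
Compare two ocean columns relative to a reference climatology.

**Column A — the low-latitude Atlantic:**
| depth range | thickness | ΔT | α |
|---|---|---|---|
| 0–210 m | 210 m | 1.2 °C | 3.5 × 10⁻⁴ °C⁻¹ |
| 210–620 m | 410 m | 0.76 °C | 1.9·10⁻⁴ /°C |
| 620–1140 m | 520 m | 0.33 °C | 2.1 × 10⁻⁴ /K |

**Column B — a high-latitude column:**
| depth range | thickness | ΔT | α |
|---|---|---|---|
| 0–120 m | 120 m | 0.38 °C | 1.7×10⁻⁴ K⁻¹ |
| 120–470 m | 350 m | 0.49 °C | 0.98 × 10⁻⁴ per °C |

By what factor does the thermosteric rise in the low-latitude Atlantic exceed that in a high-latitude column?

A 1.2 × 3.5×10⁻⁴ × 210 = 0.08820 m
A 0.76 × 1.9×10⁻⁴ × 410 = 0.059204 m
A Layer 3: 2.1×10⁻⁴ × 520 × 0.33 = 0.036036 m
A total: 0.18344 m
B Layer 1: 120 × 1.7×10⁻⁴ × 0.38 = 0.007752 m
B 120–470 m: 350 × 0.98×10⁻⁴ × 0.49 = 0.016807 m
B total: 0.024559 m
Ratio: 0.18344 / 0.024559 ≈ 7.469

7.47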